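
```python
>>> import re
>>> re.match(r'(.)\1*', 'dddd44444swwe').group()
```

After group 1 captures some text, `\1` only succeeds where that same text appears again.
`re.match` only tries the pattern at the start of the string.
The match spans [0:4] → 'dddd'.
Captured: group 1 = 'd'.

'dddd'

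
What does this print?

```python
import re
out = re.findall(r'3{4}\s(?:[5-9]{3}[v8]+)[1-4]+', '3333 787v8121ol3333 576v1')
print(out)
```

The pattern matches exactly 4 of a literal '3', then whitespace; then exactly 3 of a character in [5-9], then one or more of one of [v8] (non-capturing group); then one or more of a character in [1-4].
With no groups in the pattern, `findall` gives back each whole match — 2 here.

['3333 787v8121', '3333 576v1']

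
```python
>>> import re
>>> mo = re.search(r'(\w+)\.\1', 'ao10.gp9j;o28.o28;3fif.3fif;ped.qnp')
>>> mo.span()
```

(10, 17)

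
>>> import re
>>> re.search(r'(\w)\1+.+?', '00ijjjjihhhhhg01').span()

(0, 3)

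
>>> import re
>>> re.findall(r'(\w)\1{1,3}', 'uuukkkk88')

['u', 'k', '8']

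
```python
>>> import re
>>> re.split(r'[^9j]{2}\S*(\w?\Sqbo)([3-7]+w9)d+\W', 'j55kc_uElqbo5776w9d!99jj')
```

['j', 'lqbo', '5776w9', '99jj']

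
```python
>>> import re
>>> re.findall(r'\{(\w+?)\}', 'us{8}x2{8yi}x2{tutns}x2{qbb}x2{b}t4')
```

`findall` collects group 1 from each match (5 total).

['8', '8yi', 'tutns', 'qbb', 'b']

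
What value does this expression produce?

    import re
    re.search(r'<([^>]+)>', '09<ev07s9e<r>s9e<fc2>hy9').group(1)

'ev07s9e<r'

`search` walks the string left to right and returns the first match it finds.
The match spans [2:13] → '<ev07s9e<r>'.
Captured: group 1 = 'ev07s9e<r'.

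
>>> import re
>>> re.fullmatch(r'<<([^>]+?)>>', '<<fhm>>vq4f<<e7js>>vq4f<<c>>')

`fullmatch` succeeds only if the pattern covers the string from start to end.
Here there's no way to consume every character, so the call returns None.

None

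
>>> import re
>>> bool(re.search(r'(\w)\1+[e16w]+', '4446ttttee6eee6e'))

True

After group 1 captures some text, `\1` only succeeds where that same text appears again.
`re.search` scans for the first position where the pattern succeeds.
The match spans [0:4] → '4446'.
Captured: group 1 = '4'.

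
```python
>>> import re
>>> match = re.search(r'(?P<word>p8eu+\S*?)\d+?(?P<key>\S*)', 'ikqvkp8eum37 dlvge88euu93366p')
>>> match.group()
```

Pattern: the literal 'p8e', then one or more of a literal 'u', then zero or more of a non-whitespace character (lazy) (captured as 'word'); then one or more of a digit (lazy); then zero or more of a non-whitespace character (captured as 'key').
The match spans [5:12] → 'p8eum37'.

'p8eum37'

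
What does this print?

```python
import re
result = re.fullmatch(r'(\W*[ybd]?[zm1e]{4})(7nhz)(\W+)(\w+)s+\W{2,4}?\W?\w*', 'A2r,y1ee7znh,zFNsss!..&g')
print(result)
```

None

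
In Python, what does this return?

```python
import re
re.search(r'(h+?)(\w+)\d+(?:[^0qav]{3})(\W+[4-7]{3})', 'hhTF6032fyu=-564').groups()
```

('h', 'hTF603', '=-564')

This matches one or more of a literal 'h' (lazy) (captured); then one or more of a word character (captured); then one or more of a digit; then exactly 3 of any character except [0qav] (non-capturing group); then one or more of a non-word character, then exactly 3 of a character in [4-7] (captured).
`re.search` scans for the first position where the pattern succeeds.
The match spans [0:16] → 'hhTF6032fyu=-564'.
Captured: group 1 = 'h', group 2 = 'hTF603', group 3 = '=-564'.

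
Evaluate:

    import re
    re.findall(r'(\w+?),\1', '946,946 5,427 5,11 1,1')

A backreference is literal: `\1` must see the identical characters the first group matched.
`findall` collects group 1 from each match (2 total).

['946', '1']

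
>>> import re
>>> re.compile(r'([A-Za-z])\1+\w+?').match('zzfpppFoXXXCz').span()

A backreference is literal: `\1` must see the identical characters the first group matched.
`re.match` won't scan ahead — the pattern has to work from the very first character.
The match spans [0:3] → 'zzf'.
Captured: group 1 = 'z'.

(0, 3)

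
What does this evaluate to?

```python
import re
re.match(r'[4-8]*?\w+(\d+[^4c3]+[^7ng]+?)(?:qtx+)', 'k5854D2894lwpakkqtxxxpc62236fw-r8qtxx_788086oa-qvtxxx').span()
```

`re.match` only tries the pattern at the start of the string.
The match spans [0:37] → 'k5854D2894lwpakkqtxxxpc62236fw-r8qtxx'.

(0, 37)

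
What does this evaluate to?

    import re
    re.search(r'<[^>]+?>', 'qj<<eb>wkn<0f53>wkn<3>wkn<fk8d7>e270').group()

`re.search` scans for the first position where the pattern succeeds.
The match spans [2:7] → '<<eb>'.

'<<eb>'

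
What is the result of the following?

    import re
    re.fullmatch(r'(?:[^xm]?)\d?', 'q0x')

None

`fullmatch` succeeds only if the pattern covers the string from start to end.
Here the string isn't matched end-to-end, so the call returns None.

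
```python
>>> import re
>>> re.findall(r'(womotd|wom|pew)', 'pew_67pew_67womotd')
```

['pew', 'pew', 'womotd']

Branches in `(...|...)` are attempted left-to-right; the first branch that allows the whole pattern to succeed is taken.
Matches: at [0:3] match 'pew', group 1 = 'pew'; at [6:9] match 'pew', group 1 = 'pew'; at [12:18] match 'womotd', group 1 = 'womotd'.
Because there's exactly one group, `findall` drops the full match and keeps group 1 from each hit.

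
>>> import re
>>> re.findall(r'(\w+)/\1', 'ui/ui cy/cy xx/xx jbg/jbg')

['ui', 'cy', 'xx', 'jbg']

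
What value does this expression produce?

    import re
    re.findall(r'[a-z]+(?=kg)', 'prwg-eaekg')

['eae']

Because the assertion is zero-width, the text it checks is not consumed and won't appear in the result.
Walking the string: at [5:8] → 'eae'.
No capturing groups, so `findall` returns the 1 full match string.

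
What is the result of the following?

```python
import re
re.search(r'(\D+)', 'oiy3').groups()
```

('oiy',)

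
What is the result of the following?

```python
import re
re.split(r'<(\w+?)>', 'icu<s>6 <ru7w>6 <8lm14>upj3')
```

['icu', 's', '6 ', 'ru7w', '6 ', '8lm14', 'upj3']

With a capturing group present, the delimiter's captured portion is kept in the result list.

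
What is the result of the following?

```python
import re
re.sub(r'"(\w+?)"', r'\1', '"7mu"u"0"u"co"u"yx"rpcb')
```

'7muu0ucouyxrpcb'

Each match is replaced using the text its own group 1 captured.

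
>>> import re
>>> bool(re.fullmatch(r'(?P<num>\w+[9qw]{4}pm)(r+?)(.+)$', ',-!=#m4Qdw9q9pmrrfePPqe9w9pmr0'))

The pattern matches one or more of a word character, then exactly 4 of one of [9qw], then the literal 'pm' (captured as 'num'); then one or more of a literal 'r' (lazy) (captured); then one or more of any character (captured); then anchored at the end.
`fullmatch` succeeds only if the pattern covers the string from start to end.
Here there's no way to consume every character, so the call returns None, and `bool(None)` is False.

False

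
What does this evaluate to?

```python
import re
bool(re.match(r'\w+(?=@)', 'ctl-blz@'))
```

False

The lookaround is zero-width — it requires the adjacent text to match without consuming it, so the asserted text isn't part of the match.
`re.match` won't scan ahead — the pattern has to work from the very first character.
Here the pattern fails at index 0, so the call returns None, and `bool(None)` is False.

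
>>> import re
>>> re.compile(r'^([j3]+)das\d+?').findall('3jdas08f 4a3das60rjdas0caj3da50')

One capturing group, so `findall` returns just the captured substring from the one match — 1 in all.

['3j']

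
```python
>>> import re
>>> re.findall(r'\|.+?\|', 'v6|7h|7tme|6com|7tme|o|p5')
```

['|7h|', '|6com|', '|o|']

With the lazy modifier that quantifier settles for the fewest repetitions that let the rest of the pattern succeed (the atoms after it are unaffected and can still be greedy).
Walking the string: at [2:6] → '|7h|'; at [10:16] → '|6com|'; at [20:23] → '|o|'.
No capturing groups, so `findall` returns the 3 full match strings.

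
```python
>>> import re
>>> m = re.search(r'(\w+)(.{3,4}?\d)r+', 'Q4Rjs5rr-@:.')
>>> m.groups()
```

('Q4', 'Rjs5')

The match spans [0:8] → 'Q4Rjs5rr'.
Captured: group 1 = 'Q4', group 2 = 'Rjs5'.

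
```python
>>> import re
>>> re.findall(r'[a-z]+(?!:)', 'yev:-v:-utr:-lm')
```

['ye', 'ut', 'lm']

The negative lookaround is zero-width — it rules out positions where the adjacent text would match, without consuming anything.
No capturing groups, so `findall` returns the 3 full match strings.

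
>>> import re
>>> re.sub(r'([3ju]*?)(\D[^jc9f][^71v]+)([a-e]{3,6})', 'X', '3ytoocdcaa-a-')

This matches zero or more of one of [3ju] (lazy) (captured); then a non-digit, then any character except [jc9f], then one or more of any character except [71v] (captured); then 3 to 6 of a character in [a-e] (captured).
Matches: at [0:10] → '3ytoocdcaa'.
Each match is replaced by 'X'.

'X-a-'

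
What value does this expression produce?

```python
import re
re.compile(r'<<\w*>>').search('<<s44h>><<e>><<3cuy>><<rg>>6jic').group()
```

`search` walks the string left to right and returns the first match it finds.
The match spans [0:8] → '<<s44h>>'.

'<<s44h>>'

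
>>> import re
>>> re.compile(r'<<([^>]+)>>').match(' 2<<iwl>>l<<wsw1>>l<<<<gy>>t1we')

None

`match` is anchored at position 0; if the pattern doesn't fit there, it returns None.
Here the string doesn't start with a match, so the call returns None.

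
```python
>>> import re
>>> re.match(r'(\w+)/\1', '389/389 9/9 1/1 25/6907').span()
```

(0, 7)

A backreference is literal: `\1` must see the identical characters the first group matched.
`re.match` only tries the pattern at the start of the string.
The match spans [0:7] → '389/389'.
Captured: group 1 = '389'.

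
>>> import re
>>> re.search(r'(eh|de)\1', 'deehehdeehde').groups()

('eh',)

The match spans [2:6] → 'eheh'.
Captured: group 1 = 'eh'.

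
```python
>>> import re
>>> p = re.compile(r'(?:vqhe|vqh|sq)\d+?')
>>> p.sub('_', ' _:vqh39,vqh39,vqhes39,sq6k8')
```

Matches: at [3:7] → 'vqh3'; at [9:13] → 'vqh3'; at [23:26] → 'sq6'.
`sub` substitutes '_' at each match site.

' _:_9,_9,vqhes39,_k8'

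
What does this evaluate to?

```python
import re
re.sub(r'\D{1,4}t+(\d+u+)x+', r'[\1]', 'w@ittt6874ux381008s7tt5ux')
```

This matches 1 to 4 of a non-digit, then one or more of the literal 't'; then one or more of a digit, then one or more of a literal 'u' (captured); then one or more of a literal 'x'.
Matches: at [0:12] → 'w@ittt6874ux'; at [20:25] → 'tt5ux'.
`\1` in the replacement pulls in group 1's text for each match.

'[6874u]381008s7[5u]'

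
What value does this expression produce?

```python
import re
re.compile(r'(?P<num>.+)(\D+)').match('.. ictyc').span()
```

(0, 8)

`match` is anchored at position 0; if the pattern doesn't fit there, it returns None.
The match spans [0:8] → '.. ictyc'.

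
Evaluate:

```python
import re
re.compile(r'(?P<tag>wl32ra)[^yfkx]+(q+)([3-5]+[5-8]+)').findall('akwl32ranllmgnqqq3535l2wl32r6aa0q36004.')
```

[('wl32ra', 'q', '36')]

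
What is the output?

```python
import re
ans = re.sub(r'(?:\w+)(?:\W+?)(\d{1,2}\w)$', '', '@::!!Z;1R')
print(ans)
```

@::!!

The pattern matches one or more of a word character (non-capturing group); then one or more of a non-word character (lazy) (non-capturing group); then 1 to 2 of a digit, then a word character (captured); then anchored at the end.
Matches: at [5:9] → 'Z;1R'.
`sub` substitutes '' at each match site.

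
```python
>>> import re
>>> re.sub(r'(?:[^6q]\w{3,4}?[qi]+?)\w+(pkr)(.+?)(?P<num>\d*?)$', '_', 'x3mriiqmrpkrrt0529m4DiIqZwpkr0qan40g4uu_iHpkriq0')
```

Pattern: any character except [6q], then 3 to 4 of a word character (lazy), then one or more of one of [qi] (lazy) (non-capturing group); then one or more of a word character; then the literal 'pk', then the literal 'r' (captured); then one or more of any character (lazy) (captured); then zero or more of a digit (lazy) (captured as 'num'); then anchored at the end.
Matches: at [0:48] → 'x3mriiqmrpkrrt0529m4DiIqZwpkr0qan40g4uu_iHpkriq0'.
Every occurrence is swapped for '_'.

'_'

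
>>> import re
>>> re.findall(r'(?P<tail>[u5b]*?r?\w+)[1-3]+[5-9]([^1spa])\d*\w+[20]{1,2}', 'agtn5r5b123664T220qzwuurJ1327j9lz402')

[('agtn5r5b123664T220qzwuurJ13', 'j')]

This matches zero or more of one of [u5b] (lazy), then optionally the literal 'r', then one or more of a word character (captured as 'tail'); then one or more of a character in [1-3], then a character in [5-9]; then any character except [1spa] (captured); then zero or more of a digit, then one or more of a word character; then 1 to 2 of one of [20].
`findall` packs the 2 group values into a tuple for every match.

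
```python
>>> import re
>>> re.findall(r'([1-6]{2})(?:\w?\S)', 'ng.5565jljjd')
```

['55']

The pattern matches exactly 2 of a character in [1-6] (captured); then optionally a word character, then a non-whitespace character (non-capturing group).
Matches: at [3:7] match '5565', group 1 = '55'.
One capturing group, so `findall` returns just the captured substring from the one match — 1 in all.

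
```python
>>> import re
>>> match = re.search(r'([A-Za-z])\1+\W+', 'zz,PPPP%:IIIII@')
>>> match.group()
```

'zz,'

The backreference `\1` re-matches whatever the first group consumed, character for character.
The match spans [0:3] → 'zz,'.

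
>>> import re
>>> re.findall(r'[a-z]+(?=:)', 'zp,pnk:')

['pnk']

The lookaround is zero-width — it requires the adjacent text to match without consuming it, so the asserted text isn't part of the match.
`findall` yields the raw match text (1 of them) because the pattern has no groups.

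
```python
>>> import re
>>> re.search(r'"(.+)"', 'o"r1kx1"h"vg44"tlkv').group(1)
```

The match spans [1:15] → '"r1kx1"h"vg44"'.
Captured: group 1 = 'r1kx1"h"vg44'.

'r1kx1"h"vg44'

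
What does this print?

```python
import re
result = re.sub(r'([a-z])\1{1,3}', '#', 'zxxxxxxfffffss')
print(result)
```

The backreference `\1` re-matches whatever the first group consumed, character for character.
Each match is replaced by '#'.

z###f#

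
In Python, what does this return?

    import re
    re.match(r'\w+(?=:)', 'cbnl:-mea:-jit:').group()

The positive lookaround only admits positions where the adjacent text matches; those characters stay outside the span.
`re.match` won't scan ahead — the pattern has to work from the very first character.
The match spans [0:4] → 'cbnl'.

'cbnl'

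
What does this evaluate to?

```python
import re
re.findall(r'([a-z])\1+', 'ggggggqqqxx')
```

`\1` is not a pattern — it's the concrete string captured by group 1, re-applied verbatim.
Walking the string: at [0:6] match 'gggggg', group 1 = 'g'; at [6:9] match 'qqq', group 1 = 'q'; at [9:11] match 'xx', group 1 = 'x'.
Because there's exactly one group, `findall` drops the full match and keeps group 1 from each hit.

['g', 'q', 'x']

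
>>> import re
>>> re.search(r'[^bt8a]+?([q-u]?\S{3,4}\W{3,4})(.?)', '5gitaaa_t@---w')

None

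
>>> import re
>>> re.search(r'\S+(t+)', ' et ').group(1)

The match spans [1:3] → 'et'.
Captured: group 1 = 't'.

't'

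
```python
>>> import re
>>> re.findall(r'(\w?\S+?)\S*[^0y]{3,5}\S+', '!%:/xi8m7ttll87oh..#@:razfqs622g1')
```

['!']

Pattern: optionally a word character, then one or more of a non-whitespace character (lazy) (captured); then zero or more of a non-whitespace character, then 3 to 5 of any character except [0y], then one or more of a non-whitespace character.
Scanning left to right: at [0:33] match '!%:/xi8m7ttll87oh..#@:razfqs622g1', group 1 = '!'.
Because there's exactly one group, `findall` drops the full match and keeps group 1 from the one hit.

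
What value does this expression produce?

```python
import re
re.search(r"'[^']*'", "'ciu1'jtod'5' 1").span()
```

The match spans [0:6] → "'ciu1'".

(0, 6)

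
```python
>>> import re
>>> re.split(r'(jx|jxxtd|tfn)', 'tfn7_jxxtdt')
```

['', 'tfn', '7_', 'jx', 'xtdt']

`|` is ordered: at each position the engine commits to the first alternative that works.
Matches to split on: at [0:3] → 'tfn'; at [5:7] → 'jx'.
`re.split` interleaves the captured-group text with the surrounding fragments.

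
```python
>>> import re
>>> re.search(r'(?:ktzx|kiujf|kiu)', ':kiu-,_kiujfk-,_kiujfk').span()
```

(1, 4)

`re.search` scans for the first position where the pattern succeeds.
The match spans [1:4] → 'kiu'.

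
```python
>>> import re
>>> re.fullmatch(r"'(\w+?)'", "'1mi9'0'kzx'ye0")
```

None

`re.fullmatch` is like wrapping the pattern in `^…$` (in single-line mode).
Here there's no way to consume every character, so the call returns None.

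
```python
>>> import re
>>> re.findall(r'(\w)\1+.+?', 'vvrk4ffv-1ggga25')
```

After group 1 captures some text, `\1` only succeeds where that same text appears again.
Matches: at [0:3] match 'vvr', group 1 = 'v'; at [5:8] match 'ffv', group 1 = 'f'; at [10:14] match 'ggga', group 1 = 'g'.
`findall` collects group 1 from each match (3 total).

['v', 'f', 'g']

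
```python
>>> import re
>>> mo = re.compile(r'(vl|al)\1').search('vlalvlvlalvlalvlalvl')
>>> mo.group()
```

The backreference `\1` re-matches whatever the first group consumed, character for character.
The match spans [4:8] → 'vlvl'.

'vlvl'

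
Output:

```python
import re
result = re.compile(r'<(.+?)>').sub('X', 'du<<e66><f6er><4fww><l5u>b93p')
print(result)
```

Because the quantifier is non-greedy, it stops expanding at the earliest point where the rest of the pattern can succeed.
Each match is replaced by 'X'.

duXXXXb93p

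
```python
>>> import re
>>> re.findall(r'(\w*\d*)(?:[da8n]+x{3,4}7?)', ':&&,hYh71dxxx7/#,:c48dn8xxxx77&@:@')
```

['hYh71', 'c48dn']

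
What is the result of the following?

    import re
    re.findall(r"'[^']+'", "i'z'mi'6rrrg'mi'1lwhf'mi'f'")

["'z'", "'6rrrg'", "'1lwhf'", "'f'"]

Matches: at [1:4] → "'z'"; at [6:13] → "'6rrrg'"; at [15:22] → "'1lwhf'"; at [24:27] → "'f'".
`findall` yields the raw match text (4 of them) because the pattern has no groups.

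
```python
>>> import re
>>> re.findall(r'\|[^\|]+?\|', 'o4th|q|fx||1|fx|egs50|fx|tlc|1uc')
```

['|q|', '|1|', '|egs50|', '|tlc|']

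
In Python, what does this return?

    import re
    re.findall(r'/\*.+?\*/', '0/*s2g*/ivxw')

`findall` yields the raw match text (1 of them) because the pattern has no groups.

['/*s2g*/']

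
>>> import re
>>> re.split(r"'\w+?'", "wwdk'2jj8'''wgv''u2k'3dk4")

['wwdk', "'", '', '3dk4']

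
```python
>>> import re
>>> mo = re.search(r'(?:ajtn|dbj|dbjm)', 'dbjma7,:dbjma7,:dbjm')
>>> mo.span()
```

(0, 3)

`|` is ordered: at each position the engine commits to the first alternative that works.
`search` walks the string left to right and returns the first match it finds.
The match spans [0:3] → 'dbj'.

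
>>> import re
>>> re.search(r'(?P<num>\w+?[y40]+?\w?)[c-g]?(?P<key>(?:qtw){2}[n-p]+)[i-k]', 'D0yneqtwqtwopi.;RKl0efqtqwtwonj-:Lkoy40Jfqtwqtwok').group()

'D0yneqtwqtwopi'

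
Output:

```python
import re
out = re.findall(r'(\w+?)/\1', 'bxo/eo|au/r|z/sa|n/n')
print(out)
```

['n']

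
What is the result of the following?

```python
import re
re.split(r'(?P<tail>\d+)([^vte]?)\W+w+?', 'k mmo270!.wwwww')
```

With the lazy modifier that quantifier settles for the fewest repetitions that let the rest of the pattern succeed (the atoms after it are unaffected and can still be greedy).
Because the pattern has a capturing group, `split` also inserts each captured text between the pieces.

['k mmo', '270', '!', 'wwww']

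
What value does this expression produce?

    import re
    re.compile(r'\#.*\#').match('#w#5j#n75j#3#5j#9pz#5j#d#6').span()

(0, 25)

With `match`, the pattern is implicitly anchored at the beginning.
The match spans [0:25] → '#w#5j#n75j#3#5j#9pz#5j#d#'.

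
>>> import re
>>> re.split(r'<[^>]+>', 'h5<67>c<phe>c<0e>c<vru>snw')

Matches to split on: at [2:6] → '<67>'; at [7:12] → '<phe>'; at [13:17] → '<0e>'; at [18:23] → '<vru>'.
`split` removes every match and returns the 5 fragments in between.

['h5', 'c', 'c', 'c', 'snw']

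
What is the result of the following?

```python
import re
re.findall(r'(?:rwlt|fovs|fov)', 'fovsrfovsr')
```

['fovs', 'fovs']

The regex engine tests alternatives in the order written; an earlier branch that matches wins even if a later one would match more.
Walking the string: at [0:4] → 'fovs'; at [5:9] → 'fovs'.
With no groups in the pattern, `findall` gives back each whole match — 2 here.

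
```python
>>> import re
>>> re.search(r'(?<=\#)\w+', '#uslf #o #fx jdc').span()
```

(1, 5)

The lookaround is zero-width — it requires the adjacent text to match without consuming it, so the asserted text isn't part of the match.
`re.search` tries every starting position until one works.
The match spans [1:5] → 'uslf'.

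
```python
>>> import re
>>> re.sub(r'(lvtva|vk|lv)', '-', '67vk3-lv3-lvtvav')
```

'67-3--3--v'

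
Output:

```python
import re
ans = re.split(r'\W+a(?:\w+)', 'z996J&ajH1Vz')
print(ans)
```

The pattern matches one or more of a non-word character, then a literal 'a'; then one or more of a word character (non-capturing group).
Matches to split on: at [5:12] → '&ajH1Vz'.
The string is cut at each match, leaving 2 pieces.

['z996J', '']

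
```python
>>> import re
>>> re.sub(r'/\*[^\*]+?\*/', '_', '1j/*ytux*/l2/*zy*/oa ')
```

'1j_l2_oa '

Matches: at [2:10] → '/*ytux*/'; at [12:18] → '/*zy*/'.
Each match is replaced by '_'.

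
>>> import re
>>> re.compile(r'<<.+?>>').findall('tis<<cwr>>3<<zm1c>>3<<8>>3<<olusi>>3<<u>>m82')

['<<cwr>>', '<<zm1c>>', '<<8>>', '<<olusi>>', '<<u>>']

Because the quantifier is non-greedy, it stops expanding at the earliest point where the rest of the pattern can succeed.
`findall` yields the raw match text (5 of them) because the pattern has no groups.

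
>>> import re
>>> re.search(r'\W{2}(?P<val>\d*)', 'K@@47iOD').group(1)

The pattern matches exactly 2 of a non-word character; then zero or more of a digit (captured as 'val').
`re.search` tries every starting position until one works.
The match spans [1:5] → '@@47'.
Captured: group 1 = '47'.

'47'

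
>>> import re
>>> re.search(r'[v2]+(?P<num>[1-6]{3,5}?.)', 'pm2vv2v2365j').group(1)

The match spans [2:12] → '2vv2v2365j'.
Captured: group 1 = '365j'.

'365j'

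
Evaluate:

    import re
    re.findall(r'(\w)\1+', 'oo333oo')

['o', '3', 'o']

A backreference is literal: `\1` must see the identical characters the first group matched.
Because there's exactly one group, `findall` drops the full match and keeps group 1 from each hit.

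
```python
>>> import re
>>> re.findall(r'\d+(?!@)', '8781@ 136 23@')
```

The negative lookaround is zero-width — it rules out positions where the adjacent text would match, without consuming anything.
Scanning left to right: at [0:3] → '878'; at [6:9] → '136'; at [10:11] → '2'.
Since nothing is captured, `findall` lists the 3 matched substrings directly.

['878', '136', '2']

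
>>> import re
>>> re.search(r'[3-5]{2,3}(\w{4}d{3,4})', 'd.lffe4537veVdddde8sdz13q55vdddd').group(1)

The match spans [6:17] → '4537veVdddd'.
Captured: group 1 = '7veVdddd'.

'7veVdddd'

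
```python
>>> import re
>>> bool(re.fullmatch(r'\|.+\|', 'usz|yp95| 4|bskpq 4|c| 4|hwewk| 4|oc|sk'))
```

For `fullmatch`, every character of the input must be accounted for by the pattern.
Here the pattern can't cover the whole string, so the call returns None, and `bool(None)` is False.

False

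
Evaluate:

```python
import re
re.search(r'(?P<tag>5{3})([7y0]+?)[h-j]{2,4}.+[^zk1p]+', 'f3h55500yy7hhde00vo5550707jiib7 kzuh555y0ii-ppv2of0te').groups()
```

('555', '00yy7')

The pattern matches exactly 3 of a literal '5' (captured as 'tag'); then one or more of one of [7y0] (lazy) (captured); then 2 to 4 of a character in [h-j], then one or more of any character, then one or more of any character except [zk1p].
`re.search` scans for the first position where the pattern succeeds.
The match spans [3:53] → '55500yy7hhde00vo5550707jiib7 kzuh555y0ii-ppv2of0te'.
Captured: group 1 = '555', group 2 = '00yy7'.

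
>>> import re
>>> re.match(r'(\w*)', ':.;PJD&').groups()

The match spans [0:0] → ''.
Captured: group 1 = ''.

('',)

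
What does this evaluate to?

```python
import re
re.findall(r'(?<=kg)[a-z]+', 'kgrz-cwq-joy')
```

['rz']

Because the assertion is zero-width, the text it checks is not consumed and won't appear in the result.
No capturing groups, so `findall` returns the 1 full match string.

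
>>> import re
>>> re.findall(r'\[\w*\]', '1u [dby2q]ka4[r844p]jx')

['[dby2q]', '[r844p]']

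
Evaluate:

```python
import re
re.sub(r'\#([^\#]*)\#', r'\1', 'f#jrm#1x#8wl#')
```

The replacement refers to a captured group, so each match is rewritten using its own captured text.

'fjrm1x8wl'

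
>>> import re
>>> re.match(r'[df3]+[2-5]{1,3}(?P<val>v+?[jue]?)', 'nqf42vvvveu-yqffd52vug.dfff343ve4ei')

`match` is anchored at position 0; if the pattern doesn't fit there, it returns None.
Here the pattern fails at index 0, so the call returns None.

None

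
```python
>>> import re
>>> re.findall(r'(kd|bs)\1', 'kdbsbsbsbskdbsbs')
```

['bs', 'bs', 'bs']

`\1` is not a pattern — it's the concrete string captured by group 1, re-applied verbatim.
`findall` collects group 1 from each match (3 total).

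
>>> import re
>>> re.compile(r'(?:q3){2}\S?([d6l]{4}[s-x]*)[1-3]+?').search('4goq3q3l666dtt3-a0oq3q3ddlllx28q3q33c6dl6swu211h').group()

The pattern matches the literal 'q3' repeated 2 times, then optionally a non-whitespace character; then exactly 4 of one of [d6l], then zero or more of a character in [s-x] (captured); then one or more of a character in [1-3] (lazy).
`re.search` tries every starting position until one works.
The match spans [3:15] → 'q3q3l666dtt3'.
Captured: group 1 = '666dtt'.

'q3q3l666dtt3'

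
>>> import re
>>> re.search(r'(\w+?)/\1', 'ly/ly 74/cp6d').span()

`\1` has to match the exact text group 1 already captured.
The match spans [0:5] → 'ly/ly'.

(0, 5)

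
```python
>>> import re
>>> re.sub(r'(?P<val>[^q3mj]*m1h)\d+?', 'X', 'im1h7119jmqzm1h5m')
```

'X119jmqXm'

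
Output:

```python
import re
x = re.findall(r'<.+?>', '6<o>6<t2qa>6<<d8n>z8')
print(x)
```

['<o>', '<t2qa>', '<<d8n>']

Lazy quantifiers expand one character at a time until the remainder of the pattern can match.
`findall` yields the raw match text (3 of them) because the pattern has no groups.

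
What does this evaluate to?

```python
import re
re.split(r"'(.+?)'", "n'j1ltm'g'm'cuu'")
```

['n', 'j1ltm', 'g', 'm', "cuu'"]

Because the quantifier is non-greedy, it stops expanding at the earliest point where the rest of the pattern can succeed.
Because the pattern has a capturing group, `split` also inserts each captured text between the pieces.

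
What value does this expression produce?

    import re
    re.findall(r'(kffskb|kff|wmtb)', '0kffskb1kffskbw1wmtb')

['kffskb', 'kffskb', 'wmtb']

Alternation isn't longest-match — the leftmost alternative that fits at this position is chosen.
`findall` collects group 1 from each match (3 total).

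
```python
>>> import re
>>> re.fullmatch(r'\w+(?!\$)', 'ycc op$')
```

`(?!…)`/`(?<!…)` only lets a position through if the neighbouring text does NOT match; no characters are consumed.
For `fullmatch`, every character of the input must be accounted for by the pattern.
Here the string isn't matched end-to-end, so the call returns None.

None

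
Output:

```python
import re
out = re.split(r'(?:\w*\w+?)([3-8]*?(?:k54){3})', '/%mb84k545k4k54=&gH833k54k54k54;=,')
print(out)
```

['/%mb84k545k4k54=&', 'k54k54k54', ';=,']

The pattern matches zero or more of a word character, then one or more of a word character (lazy) (non-capturing group); then zero or more of a character in [3-8] (lazy), then the literal 'k54' repeated 3 times (captured).
`re.split` interleaves the captured-group text with the surrounding fragments.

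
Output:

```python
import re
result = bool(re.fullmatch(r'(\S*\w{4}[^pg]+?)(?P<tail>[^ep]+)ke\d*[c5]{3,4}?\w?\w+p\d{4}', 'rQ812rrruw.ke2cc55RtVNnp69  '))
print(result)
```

The pattern matches zero or more of a non-whitespace character, then exactly 4 of a word character, then one or more of any character except [pg] (lazy) (captured); then one or more of any character except [ep] (captured as 'tail'); then the literal 'ke', then zero or more of a digit; then 3 to 4 of one of [c5] (lazy), then optionally a word character, then one or more of a word character; then the literal 'p', then exactly 4 of a digit.
`re.fullmatch` is like wrapping the pattern in `^…$` (in single-line mode).
Here there's no way to consume every character, so the call returns None, and `bool(None)` is False.

False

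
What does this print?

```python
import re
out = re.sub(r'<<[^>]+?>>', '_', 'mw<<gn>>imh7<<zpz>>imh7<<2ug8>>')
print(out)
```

mw_imh7_imh7_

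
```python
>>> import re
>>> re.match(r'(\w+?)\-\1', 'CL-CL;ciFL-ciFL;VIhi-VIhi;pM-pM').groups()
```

('CL',)

`\1` is not a pattern — it's the concrete string captured by group 1, re-applied verbatim.
`match` is anchored at position 0; if the pattern doesn't fit there, it returns None.
The match spans [0:5] → 'CL-CL'.
Captured: group 1 = 'CL'.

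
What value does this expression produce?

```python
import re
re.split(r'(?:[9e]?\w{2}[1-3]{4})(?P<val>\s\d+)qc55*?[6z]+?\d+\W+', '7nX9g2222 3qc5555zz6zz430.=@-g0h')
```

The pattern matches optionally one of [9e], then exactly 2 of a word character, then exactly 4 of a character in [1-3] (non-capturing group); then whitespace, then one or more of a digit (captured as 'val'); then the literal 'qc5', then zero or more of the literal '5' (lazy), then one or more of one of [6z] (lazy); then one or more of a digit, then one or more of a non-word character.
Matches to split on: at [3:29] → '9g2222 3qc5555zz6zz430.=@-'.
The group in the pattern means `split` returns the separators' captures alongside the pieces.

['7nX', ' 3', 'g0h']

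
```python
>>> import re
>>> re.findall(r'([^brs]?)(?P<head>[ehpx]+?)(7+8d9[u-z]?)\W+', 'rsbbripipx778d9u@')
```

3 groups means the one result is a tuple of 3 captured strings — 1 here.

[('i', 'px', '778d9u')]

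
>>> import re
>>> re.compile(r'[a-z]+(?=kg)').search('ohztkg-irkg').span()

The `(?=…)`/`(?<=…)` assertion just peeks at neighbouring text; it doesn't advance the match position.
The match spans [0:4] → 'ohzt'.

(0, 4)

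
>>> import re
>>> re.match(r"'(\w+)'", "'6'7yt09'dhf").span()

`re.match` only tries the pattern at the start of the string.
The match spans [0:3] → "'6'".

(0, 3)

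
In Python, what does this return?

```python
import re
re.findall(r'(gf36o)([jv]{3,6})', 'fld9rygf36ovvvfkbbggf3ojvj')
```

[('gf36o', 'vvv')]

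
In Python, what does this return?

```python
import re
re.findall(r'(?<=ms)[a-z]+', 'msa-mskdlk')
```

Because the assertion is zero-width, the text it checks is not consumed and won't appear in the result.
No capturing groups, so `findall` returns the 2 full match strings.

['a', 'kdlk']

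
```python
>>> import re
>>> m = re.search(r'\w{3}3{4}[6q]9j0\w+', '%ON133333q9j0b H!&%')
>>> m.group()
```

This matches exactly 3 of a word character, then exactly 4 of a literal '3'; then one of [6q], then the literal '9j0', then one or more of a word character.
The match spans [2:14] → 'N133333q9j0b'.

'N133333q9j0b'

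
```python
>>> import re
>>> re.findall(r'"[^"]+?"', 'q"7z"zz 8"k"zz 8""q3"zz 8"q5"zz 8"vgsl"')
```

No capturing groups, so `findall` returns the 5 full match strings.

['"7z"', '"k"', '"q3"', '"q5"', '"vgsl"']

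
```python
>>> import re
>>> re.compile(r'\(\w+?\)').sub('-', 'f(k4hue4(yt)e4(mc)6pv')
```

Matches: at [8:12] → '(yt)'; at [14:18] → '(mc)'.
`sub` substitutes '-' at each match site.

'f(k4hue4-e4-6pv'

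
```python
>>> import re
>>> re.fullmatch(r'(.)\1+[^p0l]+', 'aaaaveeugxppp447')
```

None

`fullmatch` succeeds only if the pattern covers the string from start to end.
Here the string isn't matched end-to-end, so the call returns None.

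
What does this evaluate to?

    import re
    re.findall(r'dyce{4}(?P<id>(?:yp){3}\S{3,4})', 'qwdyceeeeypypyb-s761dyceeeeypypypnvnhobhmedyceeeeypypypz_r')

With a single group, `findall` returns only what that group captured — 2 items.

['ypypypnvnh', 'ypypypz_r']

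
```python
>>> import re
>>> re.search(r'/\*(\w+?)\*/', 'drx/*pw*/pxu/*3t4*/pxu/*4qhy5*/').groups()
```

Unlike `match`, `search` isn't anchored — it looks for the pattern anywhere in the string.
The match spans [3:9] → '/*pw*/'.
Captured: group 1 = 'pw'.

('pw',)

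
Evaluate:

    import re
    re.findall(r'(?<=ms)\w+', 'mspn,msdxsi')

['pn', 'dxsi']

The lookaround is zero-width — it requires the adjacent text to match without consuming it, so the asserted text isn't part of the match.
Walking the string: at [2:4] → 'pn'; at [7:11] → 'dxsi'.
No capturing groups, so `findall` returns the 2 full match strings.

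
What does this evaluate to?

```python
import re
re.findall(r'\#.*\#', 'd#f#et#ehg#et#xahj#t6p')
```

['#f#et#ehg#et#xahj#']

`findall` yields the raw match text (1 of them) because the pattern has no groups.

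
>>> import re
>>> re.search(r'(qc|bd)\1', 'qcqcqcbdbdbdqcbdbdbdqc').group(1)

`\1` is not a pattern — it's the concrete string captured by group 1, re-applied verbatim.
Unlike `match`, `search` isn't anchored — it looks for the pattern anywhere in the string.
The match spans [0:4] → 'qcqc'.
Captured: group 1 = 'qc'.

'qc'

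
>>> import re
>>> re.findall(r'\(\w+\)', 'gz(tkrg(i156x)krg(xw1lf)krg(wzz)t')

['(i156x)', '(xw1lf)', '(wzz)']

Matches: at [7:14] → '(i156x)'; at [17:24] → '(xw1lf)'; at [27:32] → '(wzz)'.
`findall` yields the raw match text (3 of them) because the pattern has no groups.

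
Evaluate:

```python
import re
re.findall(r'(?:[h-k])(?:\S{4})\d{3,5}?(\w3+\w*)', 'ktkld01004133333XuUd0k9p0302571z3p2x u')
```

['133333XuUd0k9p0302571z3p2x']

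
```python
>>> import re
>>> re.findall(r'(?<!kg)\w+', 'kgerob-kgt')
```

The negative lookahead/lookbehind blocks any match where the forbidden context is present.
Walking the string: at [0:6] → 'kgerob'; at [7:10] → 'kgt'.
With no groups in the pattern, `findall` gives back each whole match — 2 here.

['kgerob', 'kgt']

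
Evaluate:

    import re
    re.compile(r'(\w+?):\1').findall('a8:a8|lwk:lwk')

['a8', 'lwk']

A backreference is literal: `\1` must see the identical characters the first group matched.
Walking the string: at [0:5] match 'a8:a8', group 1 = 'a8'; at [6:13] match 'lwk:lwk', group 1 = 'lwk'.
One capturing group, so `findall` returns just the captured substring from each match — 2 in all.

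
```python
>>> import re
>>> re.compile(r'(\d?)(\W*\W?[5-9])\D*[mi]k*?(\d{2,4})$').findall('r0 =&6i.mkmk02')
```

This matches optionally a digit (captured); then zero or more of a non-word character, then optionally a non-word character, then a character in [5-9] (captured); then zero or more of a non-digit, then one of [mi], then zero or more of the literal 'k' (lazy); then 2 to 4 of a digit (captured); then anchored at the end.
Walking the string: at [1:14] match '0 =&6i.mkmk02', groups = ('0', ' =&6', '02').
With 3 capturing groups, `findall` returns a 3-tuple per match.

[('0', ' =&6', '02')]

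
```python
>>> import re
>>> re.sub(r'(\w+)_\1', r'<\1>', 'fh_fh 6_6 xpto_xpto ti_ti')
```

The backreference `\1` re-matches whatever the first group consumed, character for character.
`\1` in the replacement pulls in group 1's text for each match.

'<fh> <6> <xpto> <ti>'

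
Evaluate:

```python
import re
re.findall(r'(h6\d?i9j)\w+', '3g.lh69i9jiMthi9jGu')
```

['h69i9j']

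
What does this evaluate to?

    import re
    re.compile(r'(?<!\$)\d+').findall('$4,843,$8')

The negative lookaround is zero-width — it rules out positions where the adjacent text would match, without consuming anything.
Walking the string: at [3:6] → '843'.
No capturing groups, so `findall` returns the 1 full match string.

['843']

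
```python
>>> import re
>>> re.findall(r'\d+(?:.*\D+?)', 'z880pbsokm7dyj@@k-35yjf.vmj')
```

['880pbsokm7dyj@@k-35yjf.vmj']

The pattern matches one or more of a digit; then zero or more of any character, then one or more of a non-digit (lazy) (non-capturing group).
Matches: at [1:27] → '880pbsokm7dyj@@k-35yjf.vmj'.
`findall` yields the raw match text (1 of them) because the pattern has no groups.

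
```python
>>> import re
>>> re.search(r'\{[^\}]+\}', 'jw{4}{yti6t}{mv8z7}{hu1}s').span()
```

The match spans [2:5] → '{4}'.

(2, 5)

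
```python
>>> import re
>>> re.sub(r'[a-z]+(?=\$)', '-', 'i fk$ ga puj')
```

The `(?=…)`/`(?<=…)` assertion just peeks at neighbouring text; it doesn't advance the match position.
`sub` substitutes '-' at each match site.

'i -$ ga puj'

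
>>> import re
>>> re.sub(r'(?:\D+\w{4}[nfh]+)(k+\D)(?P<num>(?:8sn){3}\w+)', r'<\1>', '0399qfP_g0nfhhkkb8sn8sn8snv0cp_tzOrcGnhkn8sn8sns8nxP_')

'0399<kkb>'

The pattern matches one or more of a non-digit, then exactly 4 of a word character, then one or more of one of [nfh] (non-capturing group); then one or more of the literal 'k', then a non-digit (captured); then the literal '8sn' repeated 3 times, then one or more of a word character (captured as 'num').
Matches: at [4:53] → 'qfP_g0nfhhkkb8sn8sn8snv0cp_tzOrcGnhkn8sn8sns8nxP_'.
Each match is replaced using the text its own group 1 captured.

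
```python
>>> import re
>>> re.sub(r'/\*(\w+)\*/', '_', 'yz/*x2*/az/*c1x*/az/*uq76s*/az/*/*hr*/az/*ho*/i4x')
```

'yz_az_az_az/*_az_i4x'

`sub` substitutes '_' at each match site.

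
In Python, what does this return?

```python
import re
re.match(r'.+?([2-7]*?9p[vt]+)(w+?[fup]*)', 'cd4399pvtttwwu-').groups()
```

('9pvttt', 'w')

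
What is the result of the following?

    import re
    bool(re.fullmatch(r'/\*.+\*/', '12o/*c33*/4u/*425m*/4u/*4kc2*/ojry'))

False

For `fullmatch`, every character of the input must be accounted for by the pattern.
Here the pattern can't cover the whole string, so the call returns None, and `bool(None)` is False.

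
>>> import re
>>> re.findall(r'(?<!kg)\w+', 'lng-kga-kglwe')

`(?!…)`/`(?<!…)` only lets a position through if the neighbouring text does NOT match; no characters are consumed.
Scanning left to right: at [0:3] → 'lng'; at [4:7] → 'kga'; at [8:13] → 'kglwe'.
No capturing groups, so `findall` returns the 3 full match strings.

['lng', 'kga', 'kglwe']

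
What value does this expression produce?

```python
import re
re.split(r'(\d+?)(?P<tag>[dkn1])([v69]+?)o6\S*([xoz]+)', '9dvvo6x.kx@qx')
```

['', '9', 'd', 'vv', 'x', '']

This matches one or more of a digit (lazy) (captured); then one of [dkn1] (captured as 'tag'); then one or more of one of [v69] (lazy) (captured); then the literal 'o6', then zero or more of a non-whitespace character; then one or more of one of [xoz] (captured).
Matches to split on: at [0:13] → '9dvvo6x.kx@qx'.
With a capturing group present, the delimiter's captured portion is kept in the result list.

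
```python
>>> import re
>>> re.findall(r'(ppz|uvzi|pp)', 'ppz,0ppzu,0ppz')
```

['ppz', 'ppz', 'ppz']

Alternation tries branches left to right and keeps the first one that lets the overall match succeed at that position.
One capturing group, so `findall` returns just the captured substring from each match — 3 in all.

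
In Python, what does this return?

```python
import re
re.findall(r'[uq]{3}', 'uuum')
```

['uuu']

With no groups in the pattern, `findall` gives back each whole match — 1 here.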